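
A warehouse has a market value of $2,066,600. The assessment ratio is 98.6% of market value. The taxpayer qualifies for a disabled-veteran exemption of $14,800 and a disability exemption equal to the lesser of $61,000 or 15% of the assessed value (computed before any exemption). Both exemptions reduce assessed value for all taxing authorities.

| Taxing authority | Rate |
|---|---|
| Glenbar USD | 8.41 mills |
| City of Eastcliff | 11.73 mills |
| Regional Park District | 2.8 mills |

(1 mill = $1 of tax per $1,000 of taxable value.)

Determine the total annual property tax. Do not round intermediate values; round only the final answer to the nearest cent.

$45,005.24

Assessed value = $2,066,600 × 0.986 = $2,037,667.6
Disability exemption = min($61,000, 15% × $2,037,667.6) = min($61,000, $305,650.14) = $61,000 (dollar cap binds)
Taxable value = $2,037,667.6 − $14,800 − $61,000 = $1,961,867.6
Glenbar USD: $1,961,867.6 × 0.00841 = $16,499.306516
City of Eastcliff: $1,961,867.6 × 0.01173 = $23,012.706948
Regional Park District: $1,961,867.6 × 0.0028 = $5,493.22928
Total = $45,005.242744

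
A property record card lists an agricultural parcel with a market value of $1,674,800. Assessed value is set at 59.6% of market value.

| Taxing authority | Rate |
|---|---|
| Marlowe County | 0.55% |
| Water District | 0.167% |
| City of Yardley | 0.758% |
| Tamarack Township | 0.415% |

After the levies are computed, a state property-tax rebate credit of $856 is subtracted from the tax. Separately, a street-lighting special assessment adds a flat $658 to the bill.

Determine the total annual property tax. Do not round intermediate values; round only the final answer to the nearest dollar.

Assessed value = $1,674,800 × 0.596 = $998,180.8
Marlowe County: $998,180.8 × 0.0055 = $5,489.9944
Water District: $998,180.8 × 0.00167 = $1,666.961936
City of Yardley: $998,180.8 × 0.00758 = $7,566.210464
Tamarack Township: $998,180.8 × 0.00415 = $4,142.45032
Levies subtotal = $18,865.61712
After credit = $18,865.61712 − $856 = $18,009.61712
Total = $18,009.61712 + $658 = $18,667.61712

$18,668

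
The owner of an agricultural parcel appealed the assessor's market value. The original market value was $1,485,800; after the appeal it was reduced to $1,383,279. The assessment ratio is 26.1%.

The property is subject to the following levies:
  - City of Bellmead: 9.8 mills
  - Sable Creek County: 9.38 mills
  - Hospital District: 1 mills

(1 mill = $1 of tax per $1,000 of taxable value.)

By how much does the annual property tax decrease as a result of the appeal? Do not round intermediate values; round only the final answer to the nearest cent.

Old assessed value = $1,485,800 × 0.261 = $387,793.8
New assessed value = $1,383,279 × 0.261 = $361,035.819
Combined rate = 0.0098 + 0.00938 + 0.001 = 0.02018
Old tax = $387,793.8 × 0.02018 = $7,825.678884
New tax = $361,035.819 × 0.02018 = $7,285.70282742
Reduction = $7,825.678884 − $7,285.70282742 = $539.97605658

$539.98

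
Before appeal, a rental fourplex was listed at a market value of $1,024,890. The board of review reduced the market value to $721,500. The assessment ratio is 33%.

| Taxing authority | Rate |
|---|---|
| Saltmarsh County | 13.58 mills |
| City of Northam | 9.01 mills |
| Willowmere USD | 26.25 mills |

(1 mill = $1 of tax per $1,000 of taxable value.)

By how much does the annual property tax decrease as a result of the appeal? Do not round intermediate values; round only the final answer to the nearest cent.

$4,889.80

Old assessed value = $1,024,890 × 0.33 = $338,213.7
New assessed value = $721,500 × 0.33 = $238,095
Combined rate = 0.01358 + 0.00901 + 0.02625 = 0.04884
Old tax = $338,213.7 × 0.04884 = $16,518.357108
New tax = $238,095 × 0.04884 = $11,628.5598
Reduction = $16,518.357108 − $11,628.5598 = $4,889.797308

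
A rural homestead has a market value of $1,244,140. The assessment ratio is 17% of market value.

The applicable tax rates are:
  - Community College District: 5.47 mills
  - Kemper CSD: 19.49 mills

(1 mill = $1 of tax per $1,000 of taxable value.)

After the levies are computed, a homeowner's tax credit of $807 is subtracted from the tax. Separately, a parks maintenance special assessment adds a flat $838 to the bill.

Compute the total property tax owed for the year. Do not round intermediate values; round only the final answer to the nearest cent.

$5,310.13

Assessed value = $1,244,140 × 0.17 = $211,503.8
Community College District: $211,503.8 × 0.00547 = $1,156.925786
Kemper CSD: $211,503.8 × 0.01949 = $4,122.209062
Levies subtotal = $5,279.134848
After credit = $5,279.134848 − $807 = $4,472.134848
Total = $4,472.134848 + $838 = $5,310.134848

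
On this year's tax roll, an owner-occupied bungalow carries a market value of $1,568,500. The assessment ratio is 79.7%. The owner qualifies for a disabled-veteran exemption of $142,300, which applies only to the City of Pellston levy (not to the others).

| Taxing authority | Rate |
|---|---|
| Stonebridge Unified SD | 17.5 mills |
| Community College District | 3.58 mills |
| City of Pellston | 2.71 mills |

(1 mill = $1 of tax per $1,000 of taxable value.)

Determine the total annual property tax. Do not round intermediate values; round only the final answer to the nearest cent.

Assessed value = $1,568,500 × 0.797 = $1,250,094.5
Stonebridge Unified SD: $1,250,094.5 × 0.0175 = $21,876.65375
Community College District: $1,250,094.5 × 0.00358 = $4,475.33831
City of Pellston: ($1,250,094.5 − $142,300) × 0.00271 = $1,107,794.5 × 0.00271 = $3,002.123095
Total = $29,354.115155

$29,354.12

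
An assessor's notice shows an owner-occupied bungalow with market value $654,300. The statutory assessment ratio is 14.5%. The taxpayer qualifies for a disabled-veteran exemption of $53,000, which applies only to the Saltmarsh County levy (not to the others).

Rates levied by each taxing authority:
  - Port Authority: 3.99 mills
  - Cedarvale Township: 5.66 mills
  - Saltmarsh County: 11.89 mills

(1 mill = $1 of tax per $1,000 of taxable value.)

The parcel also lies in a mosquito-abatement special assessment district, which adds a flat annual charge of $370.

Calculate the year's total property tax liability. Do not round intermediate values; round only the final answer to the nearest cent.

Assessed value = $654,300 × 0.145 = $94,873.5
Port Authority: $94,873.5 × 0.00399 = $378.545265
Cedarvale Township: $94,873.5 × 0.00566 = $536.98401
Saltmarsh County: ($94,873.5 − $53,000) × 0.01189 = $41,873.5 × 0.01189 = $497.875915
Levies subtotal = $1,413.40519
Total = $1,413.40519 + $370 = $1,783.40519

$1,783.41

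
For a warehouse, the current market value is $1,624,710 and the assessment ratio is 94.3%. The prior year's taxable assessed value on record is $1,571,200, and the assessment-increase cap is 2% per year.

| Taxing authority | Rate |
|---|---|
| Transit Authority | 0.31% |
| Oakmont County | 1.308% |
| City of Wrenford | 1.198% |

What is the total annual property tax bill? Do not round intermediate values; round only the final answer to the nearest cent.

$43,143.98

Uncapped assessed value = $1,624,710 × 0.943 = $1,532,101.53
Cap limit = $1,571,200 × 1.02 = $1,602,624
Taxable assessed value = min($1,532,101.53, $1,602,624) = $1,532,101.53 (cap does not bind)
Transit Authority: $1,532,101.53 × 0.0031 = $4,749.514743
Oakmont County: $1,532,101.53 × 0.01308 = $20,039.8880124
City of Wrenford: $1,532,101.53 × 0.01198 = $18,354.5763294
Total = $43,143.9790848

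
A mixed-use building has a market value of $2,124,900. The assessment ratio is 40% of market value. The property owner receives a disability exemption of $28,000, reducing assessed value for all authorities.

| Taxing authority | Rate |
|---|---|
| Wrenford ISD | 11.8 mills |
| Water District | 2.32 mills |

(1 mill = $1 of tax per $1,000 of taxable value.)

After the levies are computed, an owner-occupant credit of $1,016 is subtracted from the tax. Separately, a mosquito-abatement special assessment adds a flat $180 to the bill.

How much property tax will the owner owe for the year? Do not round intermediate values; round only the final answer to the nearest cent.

Assessed value = $2,124,900 × 0.4 = $849,960
Taxable value = $849,960 − $28,000 = $821,960
Wrenford ISD: $821,960 × 0.0118 = $9,699.128
Water District: $821,960 × 0.00232 = $1,906.9472
Levies subtotal = $11,606.0752
After credit = $11,606.0752 − $1,016 = $10,590.0752
Total = $10,590.0752 + $180 = $10,770.0752

$10,770.08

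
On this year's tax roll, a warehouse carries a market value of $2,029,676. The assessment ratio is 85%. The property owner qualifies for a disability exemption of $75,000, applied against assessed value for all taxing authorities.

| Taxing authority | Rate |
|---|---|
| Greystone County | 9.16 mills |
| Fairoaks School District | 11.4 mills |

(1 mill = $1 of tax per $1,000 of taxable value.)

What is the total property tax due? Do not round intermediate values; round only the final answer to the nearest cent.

$33,928.62

Assessed value = $2,029,676 × 0.85 = $1,725,224.6
Taxable value = $1,725,224.6 − $75,000 = $1,650,224.6
Greystone County: $1,650,224.6 × 0.00916 = $15,116.057336
Fairoaks School District: $1,650,224.6 × 0.0114 = $18,812.56044
Total = $15,116.057336 + $18,812.56044 = $33,928.617776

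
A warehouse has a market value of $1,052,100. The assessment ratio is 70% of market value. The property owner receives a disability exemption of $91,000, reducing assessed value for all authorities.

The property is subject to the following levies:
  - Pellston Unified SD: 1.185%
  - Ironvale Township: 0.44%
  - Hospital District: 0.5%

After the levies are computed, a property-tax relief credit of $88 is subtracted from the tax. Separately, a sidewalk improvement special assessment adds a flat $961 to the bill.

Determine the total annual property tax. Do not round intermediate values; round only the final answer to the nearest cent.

Assessed value = $1,052,100 × 0.7 = $736,470
Taxable value = $736,470 − $91,000 = $645,470
Pellston Unified SD: $645,470 × 0.01185 = $7,648.8195
Ironvale Township: $645,470 × 0.0044 = $2,840.068
Hospital District: $645,470 × 0.005 = $3,227.35
Levies subtotal = $13,716.2375
After credit = $13,716.2375 − $88 = $13,628.2375
Total = $13,628.2375 + $961 = $14,589.2375

$14,589.24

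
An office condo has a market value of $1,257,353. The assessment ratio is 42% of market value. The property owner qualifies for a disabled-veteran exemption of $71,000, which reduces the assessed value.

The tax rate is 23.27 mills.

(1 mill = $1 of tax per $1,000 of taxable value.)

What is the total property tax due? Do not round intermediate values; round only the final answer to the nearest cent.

$10,636.44

Assessed value = $1,257,353 × 0.42 = $528,088.26
Taxable value = $528,088.26 − $71,000 = $457,088.26
Tax = $457,088.26 × 0.02327 = $10,636.4438102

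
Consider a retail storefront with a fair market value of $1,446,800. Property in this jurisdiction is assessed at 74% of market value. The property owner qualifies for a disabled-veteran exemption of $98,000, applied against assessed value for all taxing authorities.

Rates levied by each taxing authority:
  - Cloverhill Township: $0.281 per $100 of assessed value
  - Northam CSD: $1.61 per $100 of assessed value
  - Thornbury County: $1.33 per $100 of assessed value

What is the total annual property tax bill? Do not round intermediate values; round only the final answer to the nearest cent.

$31,328.48

Assessed value = $1,446,800 × 0.74 = $1,070,632
Taxable value = $1,070,632 − $98,000 = $972,632
Cloverhill Township: $972,632 × 0.00281 = $2,733.09592
Northam CSD: $972,632 × 0.0161 = $15,659.3752
Thornbury County: $972,632 × 0.0133 = $12,936.0056
Total = $2,733.09592 + $15,659.3752 + $12,936.0056 = $31,328.47672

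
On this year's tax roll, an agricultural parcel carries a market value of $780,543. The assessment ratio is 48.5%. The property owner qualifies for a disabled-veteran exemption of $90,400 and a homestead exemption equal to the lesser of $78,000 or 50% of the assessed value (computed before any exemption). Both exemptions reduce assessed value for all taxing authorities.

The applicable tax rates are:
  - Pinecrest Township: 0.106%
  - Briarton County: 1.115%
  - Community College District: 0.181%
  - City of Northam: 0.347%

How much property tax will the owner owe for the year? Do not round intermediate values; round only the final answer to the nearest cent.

Assessed value = $780,543 × 0.485 = $378,563.355
Homestead exemption = min($78,000, 50% × $378,563.355) = min($78,000, $189,281.6775) = $78,000 (dollar cap binds)
Taxable value = $378,563.355 − $90,400 − $78,000 = $210,163.355
Pinecrest Township: $210,163.355 × 0.00106 = $222.7731563
Briarton County: $210,163.355 × 0.01115 = $2,343.32140825
Community College District: $210,163.355 × 0.00181 = $380.39567255
City of Northam: $210,163.355 × 0.00347 = $729.26684185
Total = $3,675.75707895

$3,675.76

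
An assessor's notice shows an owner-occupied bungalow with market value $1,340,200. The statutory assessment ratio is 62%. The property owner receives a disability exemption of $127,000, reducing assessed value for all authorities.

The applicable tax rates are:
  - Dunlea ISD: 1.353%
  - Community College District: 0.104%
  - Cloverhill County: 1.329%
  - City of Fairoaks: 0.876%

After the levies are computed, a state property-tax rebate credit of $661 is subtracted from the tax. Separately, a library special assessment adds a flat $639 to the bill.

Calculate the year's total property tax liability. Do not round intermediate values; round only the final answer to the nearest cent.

$25,755.70

Assessed value = $1,340,200 × 0.62 = $830,924
Taxable value = $830,924 − $127,000 = $703,924
Dunlea ISD: $703,924 × 0.01353 = $9,524.09172
Community College District: $703,924 × 0.00104 = $732.08096
Cloverhill County: $703,924 × 0.01329 = $9,355.14996
City of Fairoaks: $703,924 × 0.00876 = $6,166.37424
Levies subtotal = $25,777.69688
After credit = $25,777.69688 − $661 = $25,116.69688
Total = $25,116.69688 + $639 = $25,755.69688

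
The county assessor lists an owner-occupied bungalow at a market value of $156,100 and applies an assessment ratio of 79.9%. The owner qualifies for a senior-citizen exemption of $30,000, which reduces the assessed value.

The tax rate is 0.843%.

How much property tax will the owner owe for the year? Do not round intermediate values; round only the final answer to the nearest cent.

$798.52

Assessed value = $156,100 × 0.799 = $124,723.9
Taxable value = $124,723.9 − $30,000 = $94,723.9
Tax = $94,723.9 × 0.00843 = $798.522477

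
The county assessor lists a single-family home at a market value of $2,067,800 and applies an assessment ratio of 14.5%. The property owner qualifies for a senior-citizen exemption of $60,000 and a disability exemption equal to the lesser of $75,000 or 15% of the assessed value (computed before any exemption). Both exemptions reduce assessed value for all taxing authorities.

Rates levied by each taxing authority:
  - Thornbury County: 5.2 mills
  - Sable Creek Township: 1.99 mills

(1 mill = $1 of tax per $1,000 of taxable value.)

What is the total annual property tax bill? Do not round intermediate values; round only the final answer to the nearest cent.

Assessed value = $2,067,800 × 0.145 = $299,831
Disability exemption = min($75,000, 15% × $299,831) = min($75,000, $44,974.65) = $44,974.65 (percentage binds)
Taxable value = $299,831 − $60,000 − $44,974.65 = $194,856.35
Thornbury County: $194,856.35 × 0.0052 = $1,013.25302
Sable Creek Township: $194,856.35 × 0.00199 = $387.7641365
Total = $1,401.0171565

$1,401.02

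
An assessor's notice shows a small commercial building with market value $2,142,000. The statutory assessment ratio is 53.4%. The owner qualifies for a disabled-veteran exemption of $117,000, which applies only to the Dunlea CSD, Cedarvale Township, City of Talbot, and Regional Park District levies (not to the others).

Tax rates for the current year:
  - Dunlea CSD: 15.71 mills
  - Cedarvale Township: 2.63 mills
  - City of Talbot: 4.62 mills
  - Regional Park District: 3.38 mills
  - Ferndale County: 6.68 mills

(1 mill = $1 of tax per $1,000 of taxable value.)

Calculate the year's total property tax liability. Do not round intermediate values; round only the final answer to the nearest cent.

Assessed value = $2,142,000 × 0.534 = $1,143,828
Dunlea CSD: ($1,143,828 − $117,000) × 0.01571 = $1,026,828 × 0.01571 = $16,131.46788
Cedarvale Township: ($1,143,828 − $117,000) × 0.00263 = $1,026,828 × 0.00263 = $2,700.55764
City of Talbot: ($1,143,828 − $117,000) × 0.00462 = $1,026,828 × 0.00462 = $4,743.94536
Regional Park District: ($1,143,828 − $117,000) × 0.00338 = $1,026,828 × 0.00338 = $3,470.67864
Ferndale County: $1,143,828 × 0.00668 = $7,640.77104
Total = $34,687.42056

$34,687.42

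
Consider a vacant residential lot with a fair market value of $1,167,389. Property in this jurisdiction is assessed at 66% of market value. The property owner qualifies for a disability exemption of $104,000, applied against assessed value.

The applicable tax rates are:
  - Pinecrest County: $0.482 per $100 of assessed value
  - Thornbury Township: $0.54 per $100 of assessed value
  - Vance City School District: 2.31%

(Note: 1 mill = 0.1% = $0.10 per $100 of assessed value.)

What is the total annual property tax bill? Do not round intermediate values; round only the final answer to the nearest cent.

$22,207.00

Assessed value = $1,167,389 × 0.66 = $770,476.74
Taxable value = $770,476.74 − $104,000 = $666,476.74
Pinecrest County: $666,476.74 × 0.00482 = $3,212.4178868
Thornbury Township: $666,476.74 × 0.0054 = $3,598.974396
Vance City School District: $666,476.74 × 0.0231 = $15,395.612694
Total = $22,207.0049768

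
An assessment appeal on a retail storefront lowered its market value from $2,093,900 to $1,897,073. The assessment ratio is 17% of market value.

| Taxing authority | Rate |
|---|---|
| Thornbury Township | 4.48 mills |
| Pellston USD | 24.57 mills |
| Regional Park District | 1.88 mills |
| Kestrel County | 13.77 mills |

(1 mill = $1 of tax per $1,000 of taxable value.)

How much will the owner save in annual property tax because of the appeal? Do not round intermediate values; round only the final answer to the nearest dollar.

$1,496

Old assessed value = $2,093,900 × 0.17 = $355,963
New assessed value = $1,897,073 × 0.17 = $322,502.41
Combined rate = 0.00448 + 0.02457 + 0.00188 + 0.01377 = 0.0447
Old tax = $355,963 × 0.0447 = $15,911.5461
New tax = $322,502.41 × 0.0447 = $14,415.857727
Reduction = $15,911.5461 − $14,415.857727 = $1,495.688373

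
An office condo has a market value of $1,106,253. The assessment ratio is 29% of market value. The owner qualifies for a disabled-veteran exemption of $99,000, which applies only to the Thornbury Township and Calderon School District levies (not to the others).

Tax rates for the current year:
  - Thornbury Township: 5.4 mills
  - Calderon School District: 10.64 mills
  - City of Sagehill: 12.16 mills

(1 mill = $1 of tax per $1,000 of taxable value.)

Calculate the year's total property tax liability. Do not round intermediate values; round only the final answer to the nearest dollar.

Assessed value = $1,106,253 × 0.29 = $320,813.37
Thornbury Township: ($320,813.37 − $99,000) × 0.0054 = $221,813.37 × 0.0054 = $1,197.792198
Calderon School District: ($320,813.37 − $99,000) × 0.01064 = $221,813.37 × 0.01064 = $2,360.0942568
City of Sagehill: $320,813.37 × 0.01216 = $3,901.0905792
Total = $7,458.977034

$7,459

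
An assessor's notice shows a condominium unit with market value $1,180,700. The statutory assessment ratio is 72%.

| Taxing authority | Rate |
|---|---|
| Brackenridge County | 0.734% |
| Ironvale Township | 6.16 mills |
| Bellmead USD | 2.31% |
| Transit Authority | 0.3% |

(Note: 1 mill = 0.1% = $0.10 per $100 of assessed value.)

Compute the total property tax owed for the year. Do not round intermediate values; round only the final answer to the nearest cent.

Assessed value = $1,180,700 × 0.72 = $850,104
Brackenridge County: $850,104 × 0.00734 = $6,239.76336
Ironvale Township: $850,104 × 0.00616 = $5,236.64064
Bellmead USD: $850,104 × 0.0231 = $19,637.4024
Transit Authority: $850,104 × 0.003 = $2,550.312
Total = $33,664.1184

$33,664.12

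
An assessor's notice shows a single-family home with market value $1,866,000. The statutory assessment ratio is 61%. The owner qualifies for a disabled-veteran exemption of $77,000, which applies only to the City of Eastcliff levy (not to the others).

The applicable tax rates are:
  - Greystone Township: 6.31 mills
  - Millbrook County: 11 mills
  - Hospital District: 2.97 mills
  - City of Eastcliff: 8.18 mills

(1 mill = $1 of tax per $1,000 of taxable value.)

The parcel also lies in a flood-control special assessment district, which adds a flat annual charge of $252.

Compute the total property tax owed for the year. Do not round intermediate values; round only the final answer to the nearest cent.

Assessed value = $1,866,000 × 0.61 = $1,138,260
Greystone Township: $1,138,260 × 0.00631 = $7,182.4206
Millbrook County: $1,138,260 × 0.011 = $12,520.86
Hospital District: $1,138,260 × 0.00297 = $3,380.6322
City of Eastcliff: ($1,138,260 − $77,000) × 0.00818 = $1,061,260 × 0.00818 = $8,681.1068
Levies subtotal = $31,765.0196
Total = $31,765.0196 + $252 = $32,017.0196

$32,017.02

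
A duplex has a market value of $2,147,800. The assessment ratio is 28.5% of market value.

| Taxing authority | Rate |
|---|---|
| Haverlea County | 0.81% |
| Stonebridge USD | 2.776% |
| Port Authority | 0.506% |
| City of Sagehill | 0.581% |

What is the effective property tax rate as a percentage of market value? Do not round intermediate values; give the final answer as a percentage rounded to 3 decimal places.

1.332%

Assessed value = $2,147,800 × 0.285 = $612,123
Haverlea County: $612,123 × 0.0081 = $4,958.1963
Stonebridge USD: $612,123 × 0.02776 = $16,992.53448
Port Authority: $612,123 × 0.00506 = $3,097.34238
City of Sagehill: $612,123 × 0.00581 = $3,556.43463
Total tax = $28,604.50779
Effective rate = $28,604.50779 ÷ $2,147,800 = 1.332% of market value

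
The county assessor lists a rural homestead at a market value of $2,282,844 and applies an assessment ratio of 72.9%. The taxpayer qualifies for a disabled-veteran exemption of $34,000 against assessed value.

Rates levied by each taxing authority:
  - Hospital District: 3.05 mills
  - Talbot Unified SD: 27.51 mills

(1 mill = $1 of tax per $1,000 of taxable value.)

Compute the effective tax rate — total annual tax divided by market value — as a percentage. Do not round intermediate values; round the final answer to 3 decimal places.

2.182%

Assessed value = $2,282,844 × 0.729 = $1,664,193.276
Taxable value = $1,664,193.276 − $34,000 = $1,630,193.276
Hospital District: $1,630,193.276 × 0.00305 = $4,972.0894918
Talbot Unified SD: $1,630,193.276 × 0.02751 = $44,846.61702276
Total tax = $49,818.70651456
Effective rate = $49,818.70651456 ÷ $2,282,844 = 2.182% of market value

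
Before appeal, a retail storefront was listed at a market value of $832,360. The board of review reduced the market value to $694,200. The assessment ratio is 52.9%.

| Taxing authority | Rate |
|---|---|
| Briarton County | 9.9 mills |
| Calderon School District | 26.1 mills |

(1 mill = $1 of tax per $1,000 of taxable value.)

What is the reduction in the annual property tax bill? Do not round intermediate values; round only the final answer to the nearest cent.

$2,631.12

Old assessed value = $832,360 × 0.529 = $440,318.44
New assessed value = $694,200 × 0.529 = $367,231.8
Combined rate = 0.0099 + 0.0261 = 0.036
Old tax = $440,318.44 × 0.036 = $15,851.46384
New tax = $367,231.8 × 0.036 = $13,220.3448
Reduction = $15,851.46384 − $13,220.3448 = $2,631.11904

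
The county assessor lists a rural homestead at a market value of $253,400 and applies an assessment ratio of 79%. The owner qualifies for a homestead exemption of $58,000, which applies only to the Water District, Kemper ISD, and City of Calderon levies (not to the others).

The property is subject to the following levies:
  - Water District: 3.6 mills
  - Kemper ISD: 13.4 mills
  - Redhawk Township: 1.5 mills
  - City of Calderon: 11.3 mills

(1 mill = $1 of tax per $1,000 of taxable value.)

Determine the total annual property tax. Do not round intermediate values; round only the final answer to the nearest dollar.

Assessed value = $253,400 × 0.79 = $200,186
Water District: ($200,186 − $58,000) × 0.0036 = $142,186 × 0.0036 = $511.8696
Kemper ISD: ($200,186 − $58,000) × 0.0134 = $142,186 × 0.0134 = $1,905.2924
Redhawk Township: $200,186 × 0.0015 = $300.279
City of Calderon: ($200,186 − $58,000) × 0.0113 = $142,186 × 0.0113 = $1,606.7018
Total = $4,324.1428

$4,324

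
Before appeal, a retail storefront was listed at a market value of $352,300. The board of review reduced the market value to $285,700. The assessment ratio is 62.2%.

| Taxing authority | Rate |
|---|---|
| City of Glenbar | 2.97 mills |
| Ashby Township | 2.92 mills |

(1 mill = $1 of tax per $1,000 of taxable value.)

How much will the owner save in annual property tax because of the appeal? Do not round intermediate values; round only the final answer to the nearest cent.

Old assessed value = $352,300 × 0.622 = $219,130.6
New assessed value = $285,700 × 0.622 = $177,705.4
Combined rate = 0.00297 + 0.00292 = 0.00589
Old tax = $219,130.6 × 0.00589 = $1,290.679234
New tax = $177,705.4 × 0.00589 = $1,046.684806
Reduction = $1,290.679234 − $1,046.684806 = $243.994428

$243.99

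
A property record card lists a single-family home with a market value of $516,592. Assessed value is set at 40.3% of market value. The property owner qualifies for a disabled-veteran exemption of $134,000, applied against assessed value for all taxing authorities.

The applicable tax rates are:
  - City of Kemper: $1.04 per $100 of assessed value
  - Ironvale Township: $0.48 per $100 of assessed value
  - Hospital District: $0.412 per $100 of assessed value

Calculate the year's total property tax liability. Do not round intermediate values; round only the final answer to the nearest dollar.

Assessed value = $516,592 × 0.403 = $208,186.576
Taxable value = $208,186.576 − $134,000 = $74,186.576
City of Kemper: $74,186.576 × 0.0104 = $771.5403904
Ironvale Township: $74,186.576 × 0.0048 = $356.0955648
Hospital District: $74,186.576 × 0.00412 = $305.64869312
Total = $771.5403904 + $356.0955648 + $305.64869312 = $1,433.28464832

$1,433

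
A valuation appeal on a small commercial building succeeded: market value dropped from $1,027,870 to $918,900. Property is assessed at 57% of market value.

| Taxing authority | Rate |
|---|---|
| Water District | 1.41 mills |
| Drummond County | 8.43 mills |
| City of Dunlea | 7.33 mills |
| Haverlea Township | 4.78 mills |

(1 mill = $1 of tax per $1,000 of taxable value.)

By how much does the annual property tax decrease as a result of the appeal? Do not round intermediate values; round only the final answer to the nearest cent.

$1,363.38

Old assessed value = $1,027,870 × 0.57 = $585,885.9
New assessed value = $918,900 × 0.57 = $523,773
Combined rate = 0.00141 + 0.00843 + 0.00733 + 0.00478 = 0.02195
Old tax = $585,885.9 × 0.02195 = $12,860.195505
New tax = $523,773 × 0.02195 = $11,496.81735
Reduction = $12,860.195505 − $11,496.81735 = $1,363.378155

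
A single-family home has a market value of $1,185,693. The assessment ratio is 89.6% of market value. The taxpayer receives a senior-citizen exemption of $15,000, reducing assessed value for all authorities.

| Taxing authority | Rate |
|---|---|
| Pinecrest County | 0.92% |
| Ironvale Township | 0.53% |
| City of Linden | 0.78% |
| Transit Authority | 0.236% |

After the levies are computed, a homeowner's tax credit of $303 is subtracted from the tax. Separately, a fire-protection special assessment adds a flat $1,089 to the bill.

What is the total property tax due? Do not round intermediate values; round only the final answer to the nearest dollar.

Assessed value = $1,185,693 × 0.896 = $1,062,380.928
Taxable value = $1,062,380.928 − $15,000 = $1,047,380.928
Pinecrest County: $1,047,380.928 × 0.0092 = $9,635.9045376
Ironvale Township: $1,047,380.928 × 0.0053 = $5,551.1189184
City of Linden: $1,047,380.928 × 0.0078 = $8,169.5712384
Transit Authority: $1,047,380.928 × 0.00236 = $2,471.81899008
Levies subtotal = $25,828.41368448
After credit = $25,828.41368448 − $303 = $25,525.41368448
Total = $25,525.41368448 + $1,089 = $26,614.41368448

$26,614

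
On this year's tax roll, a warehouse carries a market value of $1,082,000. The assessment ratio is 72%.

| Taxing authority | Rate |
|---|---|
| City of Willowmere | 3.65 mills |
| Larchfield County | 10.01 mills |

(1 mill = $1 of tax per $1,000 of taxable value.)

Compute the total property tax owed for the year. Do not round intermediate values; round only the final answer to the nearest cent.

$10,641.69

Assessed value = $1,082,000 × 0.72 = $779,040
City of Willowmere: $779,040 × 0.00365 = $2,843.496
Larchfield County: $779,040 × 0.01001 = $7,798.1904
Total = $2,843.496 + $7,798.1904 = $10,641.6864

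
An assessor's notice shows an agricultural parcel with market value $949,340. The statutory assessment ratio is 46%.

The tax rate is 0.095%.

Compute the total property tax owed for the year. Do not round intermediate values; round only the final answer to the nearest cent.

$414.86

Assessed value = $949,340 × 0.46 = $436,696.4
Tax = $436,696.4 × 0.00095 = $414.86158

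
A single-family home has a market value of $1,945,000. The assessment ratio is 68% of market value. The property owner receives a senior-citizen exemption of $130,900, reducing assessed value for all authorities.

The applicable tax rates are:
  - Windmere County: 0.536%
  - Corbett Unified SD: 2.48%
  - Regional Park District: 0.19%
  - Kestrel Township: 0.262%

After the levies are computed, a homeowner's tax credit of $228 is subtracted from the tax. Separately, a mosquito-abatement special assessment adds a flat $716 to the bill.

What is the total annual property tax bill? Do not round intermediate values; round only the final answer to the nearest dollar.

Assessed value = $1,945,000 × 0.68 = $1,322,600
Taxable value = $1,322,600 − $130,900 = $1,191,700
Windmere County: $1,191,700 × 0.00536 = $6,387.512
Corbett Unified SD: $1,191,700 × 0.0248 = $29,554.16
Regional Park District: $1,191,700 × 0.0019 = $2,264.23
Kestrel Township: $1,191,700 × 0.00262 = $3,122.254
Levies subtotal = $41,328.156
After credit = $41,328.156 − $228 = $41,100.156
Total = $41,100.156 + $716 = $41,816.156

$41,816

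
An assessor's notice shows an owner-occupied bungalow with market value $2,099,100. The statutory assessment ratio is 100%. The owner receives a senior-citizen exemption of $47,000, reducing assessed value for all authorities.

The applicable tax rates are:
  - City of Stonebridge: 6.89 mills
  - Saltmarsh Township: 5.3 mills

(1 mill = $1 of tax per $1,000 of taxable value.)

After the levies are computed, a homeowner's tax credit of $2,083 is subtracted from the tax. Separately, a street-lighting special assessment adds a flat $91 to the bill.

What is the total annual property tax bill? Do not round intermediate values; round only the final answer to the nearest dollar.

$23,023

Assessed value = $2,099,100 × 1 = $2,099,100
Taxable value = $2,099,100 − $47,000 = $2,052,100
City of Stonebridge: $2,052,100 × 0.00689 = $14,138.969
Saltmarsh Township: $2,052,100 × 0.0053 = $10,876.13
Levies subtotal = $25,015.099
After credit = $25,015.099 − $2,083 = $22,932.099
Total = $22,932.099 + $91 = $23,023.099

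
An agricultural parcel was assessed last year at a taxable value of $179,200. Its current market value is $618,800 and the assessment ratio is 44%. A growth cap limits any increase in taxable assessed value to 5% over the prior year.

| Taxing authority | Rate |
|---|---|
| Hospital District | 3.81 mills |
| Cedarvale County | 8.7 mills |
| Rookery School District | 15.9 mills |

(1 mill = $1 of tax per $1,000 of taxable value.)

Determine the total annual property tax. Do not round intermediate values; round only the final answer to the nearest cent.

Uncapped assessed value = $618,800 × 0.44 = $272,272
Cap limit = $179,200 × 1.05 = $188,160
Taxable assessed value = min($272,272, $188,160) = $188,160 (cap binds)
Hospital District: $188,160 × 0.00381 = $716.8896
Cedarvale County: $188,160 × 0.0087 = $1,636.992
Rookery School District: $188,160 × 0.0159 = $2,991.744
Total = $5,345.6256

$5,345.63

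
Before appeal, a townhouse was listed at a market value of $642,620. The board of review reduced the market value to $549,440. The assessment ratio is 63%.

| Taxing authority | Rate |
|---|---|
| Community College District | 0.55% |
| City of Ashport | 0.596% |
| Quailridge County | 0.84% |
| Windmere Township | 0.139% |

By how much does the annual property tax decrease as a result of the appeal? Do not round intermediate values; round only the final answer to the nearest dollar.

$1,247

Old assessed value = $642,620 × 0.63 = $404,850.6
New assessed value = $549,440 × 0.63 = $346,147.2
Combined rate = 0.0055 + 0.00596 + 0.0084 + 0.00139 = 0.02125
Old tax = $404,850.6 × 0.02125 = $8,603.07525
New tax = $346,147.2 × 0.02125 = $7,355.628
Reduction = $8,603.07525 − $7,355.628 = $1,247.44725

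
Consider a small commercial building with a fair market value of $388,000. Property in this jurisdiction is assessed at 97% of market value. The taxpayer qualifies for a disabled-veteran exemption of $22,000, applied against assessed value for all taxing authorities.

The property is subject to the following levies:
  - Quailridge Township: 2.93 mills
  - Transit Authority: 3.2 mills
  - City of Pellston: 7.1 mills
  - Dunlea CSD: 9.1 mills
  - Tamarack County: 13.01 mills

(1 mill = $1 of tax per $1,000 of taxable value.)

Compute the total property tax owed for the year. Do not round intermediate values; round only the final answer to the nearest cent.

$12,523.08

Assessed value = $388,000 × 0.97 = $376,360
Taxable value = $376,360 − $22,000 = $354,360
Quailridge Township: $354,360 × 0.00293 = $1,038.2748
Transit Authority: $354,360 × 0.0032 = $1,133.952
City of Pellston: $354,360 × 0.0071 = $2,515.956
Dunlea CSD: $354,360 × 0.0091 = $3,224.676
Tamarack County: $354,360 × 0.01301 = $4,610.2236
Total = $1,038.2748 + $1,133.952 + $2,515.956 + $3,224.676 + $4,610.2236 = $12,523.0824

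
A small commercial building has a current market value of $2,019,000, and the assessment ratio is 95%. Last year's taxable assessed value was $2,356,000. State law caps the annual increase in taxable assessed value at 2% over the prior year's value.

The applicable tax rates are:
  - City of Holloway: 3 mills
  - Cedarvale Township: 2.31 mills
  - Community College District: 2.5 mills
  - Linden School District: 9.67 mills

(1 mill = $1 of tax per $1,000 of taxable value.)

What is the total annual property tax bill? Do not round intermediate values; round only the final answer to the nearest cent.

Uncapped assessed value = $2,019,000 × 0.95 = $1,918,050
Cap limit = $2,356,000 × 1.02 = $2,403,120
Taxable assessed value = min($1,918,050, $2,403,120) = $1,918,050 (cap does not bind)
City of Holloway: $1,918,050 × 0.003 = $5,754.15
Cedarvale Township: $1,918,050 × 0.00231 = $4,430.6955
Community College District: $1,918,050 × 0.0025 = $4,795.125
Linden School District: $1,918,050 × 0.00967 = $18,547.5435
Total = $33,527.514

$33,527.51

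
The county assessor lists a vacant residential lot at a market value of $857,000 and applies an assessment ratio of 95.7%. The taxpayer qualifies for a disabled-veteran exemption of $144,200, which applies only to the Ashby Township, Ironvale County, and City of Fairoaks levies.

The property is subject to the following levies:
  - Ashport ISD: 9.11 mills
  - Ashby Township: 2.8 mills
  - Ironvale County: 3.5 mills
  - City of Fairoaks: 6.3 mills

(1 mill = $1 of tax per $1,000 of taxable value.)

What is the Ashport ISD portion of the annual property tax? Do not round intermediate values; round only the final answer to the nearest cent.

Assessed value = $857,000 × 0.957 = $820,149
Ashport ISD taxable value = $820,149 (exemption does not apply)
Ashport ISD levy = $820,149 × 0.00911 = $7,471.55739

$7,471.56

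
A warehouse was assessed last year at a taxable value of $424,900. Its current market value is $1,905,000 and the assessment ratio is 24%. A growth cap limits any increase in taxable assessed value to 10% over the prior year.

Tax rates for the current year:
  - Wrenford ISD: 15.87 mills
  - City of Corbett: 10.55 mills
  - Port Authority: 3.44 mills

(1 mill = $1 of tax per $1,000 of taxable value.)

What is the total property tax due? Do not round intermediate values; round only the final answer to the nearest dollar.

Uncapped assessed value = $1,905,000 × 0.24 = $457,200
Cap limit = $424,900 × 1.1 = $467,390
Taxable assessed value = min($457,200, $467,390) = $457,200 (cap does not bind)
Wrenford ISD: $457,200 × 0.01587 = $7,255.764
City of Corbett: $457,200 × 0.01055 = $4,823.46
Port Authority: $457,200 × 0.00344 = $1,572.768
Total = $13,651.992

$13,652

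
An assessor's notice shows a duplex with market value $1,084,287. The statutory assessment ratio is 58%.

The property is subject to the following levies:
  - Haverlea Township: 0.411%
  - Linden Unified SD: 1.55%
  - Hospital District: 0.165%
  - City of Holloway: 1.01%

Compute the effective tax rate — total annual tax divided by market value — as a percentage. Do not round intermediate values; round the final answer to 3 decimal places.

1.819%

Assessed value = $1,084,287 × 0.58 = $628,886.46
Haverlea Township: $628,886.46 × 0.00411 = $2,584.7233506
Linden Unified SD: $628,886.46 × 0.0155 = $9,747.74013
Hospital District: $628,886.46 × 0.00165 = $1,037.662659
City of Holloway: $628,886.46 × 0.0101 = $6,351.753246
Total tax = $19,721.8793856
Effective rate = $19,721.8793856 ÷ $1,084,287 = 1.819% of market value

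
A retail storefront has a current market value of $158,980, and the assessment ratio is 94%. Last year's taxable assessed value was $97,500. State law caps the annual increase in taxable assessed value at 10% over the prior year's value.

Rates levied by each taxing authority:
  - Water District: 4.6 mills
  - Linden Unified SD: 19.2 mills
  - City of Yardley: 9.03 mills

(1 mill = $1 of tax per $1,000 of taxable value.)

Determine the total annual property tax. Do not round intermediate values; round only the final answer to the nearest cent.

Uncapped assessed value = $158,980 × 0.94 = $149,441.2
Cap limit = $97,500 × 1.1 = $107,250
Taxable assessed value = min($149,441.2, $107,250) = $107,250 (cap binds)
Water District: $107,250 × 0.0046 = $493.35
Linden Unified SD: $107,250 × 0.0192 = $2,059.2
City of Yardley: $107,250 × 0.00903 = $968.4675
Total = $3,521.0175

$3,521.02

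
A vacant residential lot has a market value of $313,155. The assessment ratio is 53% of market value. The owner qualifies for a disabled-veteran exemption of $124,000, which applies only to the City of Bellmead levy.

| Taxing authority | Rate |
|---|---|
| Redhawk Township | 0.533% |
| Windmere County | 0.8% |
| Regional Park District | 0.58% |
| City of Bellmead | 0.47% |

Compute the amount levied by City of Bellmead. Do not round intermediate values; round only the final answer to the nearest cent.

$197.27

Assessed value = $313,155 × 0.53 = $165,972.15
City of Bellmead taxable value = $165,972.15 − $124,000 = $41,972.15
City of Bellmead levy = $41,972.15 × 0.0047 = $197.269105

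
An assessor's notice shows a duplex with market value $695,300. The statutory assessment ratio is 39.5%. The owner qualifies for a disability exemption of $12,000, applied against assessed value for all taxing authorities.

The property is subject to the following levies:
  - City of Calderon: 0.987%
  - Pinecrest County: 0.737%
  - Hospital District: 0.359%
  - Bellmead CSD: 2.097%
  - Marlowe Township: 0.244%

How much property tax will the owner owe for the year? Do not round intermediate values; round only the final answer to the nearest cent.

Assessed value = $695,300 × 0.395 = $274,643.5
Taxable value = $274,643.5 − $12,000 = $262,643.5
City of Calderon: $262,643.5 × 0.00987 = $2,592.291345
Pinecrest County: $262,643.5 × 0.00737 = $1,935.682595
Hospital District: $262,643.5 × 0.00359 = $942.890165
Bellmead CSD: $262,643.5 × 0.02097 = $5,507.634195
Marlowe Township: $262,643.5 × 0.00244 = $640.85014
Total = $2,592.291345 + $1,935.682595 + $942.890165 + $5,507.634195 + $640.85014 = $11,619.34844

$11,619.35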